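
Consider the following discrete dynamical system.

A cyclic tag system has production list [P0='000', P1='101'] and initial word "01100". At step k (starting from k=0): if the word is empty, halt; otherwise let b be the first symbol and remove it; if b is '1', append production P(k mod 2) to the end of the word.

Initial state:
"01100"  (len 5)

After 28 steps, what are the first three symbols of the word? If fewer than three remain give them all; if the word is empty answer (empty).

[0] "01100"  (len 5)
[1] "1100"  (len 4)
[2] "100101"  (len 6)
[3] "00101000"  (len 8)
[4] "0101000"  (len 7)
[5] "101000"  (len 6)
[6] "01000101"  (len 8)
[7] "1000101"  (len 7)
[8] "000101101"  (len 9)
[9] "00101101"  (len 8)
[10] "0101101"  (len 7)
[11] "101101"  (len 6)
[12] "01101101"  (len 8)
[13] "1101101"  (len 7)
[14] "101101101"  (len 9)
[15] "01101101000"  (len 11)
[16] "1101101000"  (len 10)
[17] "101101000000"  (len 12)
[18] "01101000000101"  (len 14)
[19] "1101000000101"  (len 13)
[20] "101000000101101"  (len 15)
[21] "01000000101101000"  (len 17)
[22] "1000000101101000"  (len 16)
[23] "000000101101000000"  (len 18)
[24] "00000101101000000"  (len 17)
[25] "0000101101000000"  (len 16)
[26] "000101101000000"  (len 15)
[27] "00101101000000"  (len 14)
[28] "0101101000000"  (len 13)

010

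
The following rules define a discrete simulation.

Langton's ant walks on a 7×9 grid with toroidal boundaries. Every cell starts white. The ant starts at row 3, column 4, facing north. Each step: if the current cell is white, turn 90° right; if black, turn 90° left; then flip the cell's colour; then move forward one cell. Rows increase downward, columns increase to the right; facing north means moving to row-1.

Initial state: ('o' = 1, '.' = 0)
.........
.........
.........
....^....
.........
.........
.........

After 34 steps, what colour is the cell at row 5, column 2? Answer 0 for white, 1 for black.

k=0  .........
.........
.........
....^....
.........
.........
.........
k=1  .........
.........
.........
....o>...
.........
.........
.........
k=2  .........
.........
.........
....oo...
.....v...
.........
.........
k=3  .........
.........
.........
....oo...
....<o...
.........
.........
k=4  .........
.........
.........
....^o...
....oo...
.........
.........
k=5  .........
.........
.........
...<.o...
....oo...
.........
.........
k=6  .........
.........
...^.....
...o.o...
....oo...
.........
.........
k=7  .........
.........
...o>....
...o.o...
....oo...
.........
.........
k=8  .........
.........
...oo....
...ovo...
....oo...
.........
.........
k=9  .........
.........
...oo....
...<oo...
....oo...
.........
.........
k=10  .........
.........
...oo....
....oo...
...voo...
.........
.........
k=11  .........
.........
...oo....
....oo...
..<ooo...
.........
.........
k=12  .........
.........
...oo....
..^.oo...
..oooo...
.........
.........
k=13  .........
.........
...oo....
..o>oo...
..oooo...
.........
.........
k=14  .........
.........
...oo....
..oooo...
..ovoo...
.........
.........
k=15  .........
.........
...oo....
..oooo...
..o.>o...
.........
.........
k=16  .........
.........
...oo....
..oo^o...
..o..o...
.........
.........
k=17  .........
.........
...oo....
..o<.o...
..o..o...
.........
.........
k=18  .........
.........
...oo....
..o..o...
..ov.o...
.........
.........
k=19  .........
.........
...oo....
..o..o...
..<o.o...
.........
.........
k=20  .........
.........
...oo....
..o..o...
...o.o...
..v......
.........
k=21  .........
.........
...oo....
..o..o...
...o.o...
.<o......
.........
k=22  .........
.........
...oo....
..o..o...
.^.o.o...
.oo......
.........
k=23  .........
.........
...oo....
..o..o...
.o>o.o...
.oo......
.........
k=24  .........
.........
...oo....
..o..o...
.ooo.o...
.ov......
.........
k=25  .........
.........
...oo....
..o..o...
.ooo.o...
.o.>.....
.........
k=26  .........
.........
...oo....
..o..o...
.ooo.o...
.o.o.....
...v.....
k=27  .........
.........
...oo....
..o..o...
.ooo.o...
.o.o.....
..<o.....
k=28  .........
.........
...oo....
..o..o...
.ooo.o...
.o^o.....
..oo.....
k=29  .........
.........
...oo....
..o..o...
.ooo.o...
.oo>.....
..oo.....
k=30  .........
.........
...oo....
..o..o...
.oo^.o...
.oo......
..oo.....
k=31  .........
.........
...oo....
..o..o...
.o<..o...
.oo......
..oo.....
k=32  .........
.........
...oo....
..o..o...
.o...o...
.ov......
..oo.....
k=33  .........
.........
...oo....
..o..o...
.o...o...
.o.>.....
..oo.....
k=34  .........
.........
...oo....
..o..o...
.o...o...
.o.o.....
..ov.....

0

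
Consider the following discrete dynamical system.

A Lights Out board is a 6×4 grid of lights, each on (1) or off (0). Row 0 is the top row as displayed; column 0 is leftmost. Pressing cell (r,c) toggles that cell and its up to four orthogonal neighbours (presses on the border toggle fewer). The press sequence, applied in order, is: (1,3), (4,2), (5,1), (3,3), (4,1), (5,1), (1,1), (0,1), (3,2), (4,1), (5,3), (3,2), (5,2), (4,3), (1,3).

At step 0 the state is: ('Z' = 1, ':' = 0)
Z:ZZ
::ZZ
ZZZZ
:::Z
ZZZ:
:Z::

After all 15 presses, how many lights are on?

[0] Z:ZZ
::ZZ
ZZZZ
:::Z
ZZZ:
:Z::
[1] Z:Z:
::::
ZZZ:
:::Z
ZZZ:
:Z::
[2] Z:Z:
::::
ZZZ:
::ZZ
Z::Z
:ZZ:
[3] Z:Z:
::::
ZZZ:
::ZZ
ZZ:Z
Z:::
[4] Z:Z:
::::
ZZZZ
::::
ZZ::
Z:::
[5] Z:Z:
::::
ZZZZ
:Z::
::Z:
ZZ::
[6] Z:Z:
::::
ZZZZ
:Z::
:ZZ:
::Z:
[7] ZZZ:
ZZZ:
Z:ZZ
:Z::
:ZZ:
::Z:
[8] ::::
Z:Z:
Z:ZZ
:Z::
:ZZ:
::Z:
[9] ::::
Z:Z:
Z::Z
::ZZ
:Z::
::Z:
[10] ::::
Z:Z:
Z::Z
:ZZZ
Z:Z:
:ZZ:
[11] ::::
Z:Z:
Z::Z
:ZZZ
Z:ZZ
:Z:Z
[12] ::::
Z:Z:
Z:ZZ
::::
Z::Z
:Z:Z
[13] ::::
Z:Z:
Z:ZZ
::::
Z:ZZ
::Z:
[14] ::::
Z:Z:
Z:ZZ
:::Z
Z:::
::ZZ
[15] :::Z
Z::Z
Z:Z:
:::Z
Z:::
::ZZ

9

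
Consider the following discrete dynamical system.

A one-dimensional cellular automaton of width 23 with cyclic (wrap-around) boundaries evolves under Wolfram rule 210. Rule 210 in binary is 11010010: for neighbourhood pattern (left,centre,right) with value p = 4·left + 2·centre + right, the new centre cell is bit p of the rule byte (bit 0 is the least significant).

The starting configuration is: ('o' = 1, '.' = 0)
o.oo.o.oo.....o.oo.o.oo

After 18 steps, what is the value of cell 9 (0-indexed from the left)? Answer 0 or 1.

1

[0] o.oo.o.oo.....o.oo.o.oo
[1] o..o....oo...o...o....o
[2] ooo.o..o.oo.o.o.o.o..o.
[3] .oo..oo...o........oo..
[4] o.ooo.oo.o.o......o.oo.
[5] ...oo..o....o....o...o.
[6] ..o.ooo.o..o.o..o.o.o.o
[7] oo...oo..oo...oo.......
[8] .oo.o.ooo.oo.o.oo.....o
[9] ..o....oo..o....oo...o.
[10] .o.o..o.ooo.o..o.oo.o.o
[11] ....oo...oo..oo...o....
[12] ...o.oo.o.ooo.oo.o.o...
[13] ..o...o....oo..o....o..
[14] .o.o.o.o..o.ooo.o..o.o.
[15] o.......oo...oo..oo...o
[16] oo.....o.oo.o.ooo.oo.o.
[17] .oo...o...o....oo..o...
[18] o.oo.o.o.o.o..o.ooo.o..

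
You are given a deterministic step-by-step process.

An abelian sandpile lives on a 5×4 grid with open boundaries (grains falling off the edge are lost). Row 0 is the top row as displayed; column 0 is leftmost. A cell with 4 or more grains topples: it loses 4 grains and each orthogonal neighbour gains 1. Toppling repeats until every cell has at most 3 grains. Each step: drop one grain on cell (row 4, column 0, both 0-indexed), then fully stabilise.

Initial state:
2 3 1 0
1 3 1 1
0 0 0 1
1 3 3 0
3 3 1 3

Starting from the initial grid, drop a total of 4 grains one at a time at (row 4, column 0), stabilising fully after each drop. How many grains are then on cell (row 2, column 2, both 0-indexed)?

0) 2 3 1 0
1 3 1 1
0 0 0 1
1 3 3 0
3 3 1 3
1) 2 3 1 0
1 3 1 1
0 1 1 1
3 1 0 1
1 1 3 3
2) 2 3 1 0
1 3 1 1
0 1 1 1
3 1 0 1
2 1 3 3
3) 2 3 1 0
1 3 1 1
0 1 1 1
3 1 0 1
3 1 3 3
4) 2 3 1 0
1 3 1 1
1 1 1 1
0 2 0 1
1 2 3 3

1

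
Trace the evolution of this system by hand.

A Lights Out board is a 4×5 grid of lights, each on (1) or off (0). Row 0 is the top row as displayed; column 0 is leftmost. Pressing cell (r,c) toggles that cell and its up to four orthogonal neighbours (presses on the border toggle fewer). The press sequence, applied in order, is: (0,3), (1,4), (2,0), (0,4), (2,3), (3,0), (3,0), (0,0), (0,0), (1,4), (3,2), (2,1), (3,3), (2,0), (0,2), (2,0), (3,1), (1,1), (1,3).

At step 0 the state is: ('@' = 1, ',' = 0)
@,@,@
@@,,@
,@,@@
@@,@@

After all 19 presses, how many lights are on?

12

[0] @,@,@
@@,,@
,@,@@
@@,@@
[1] @,,@,
@@,@@
,@,@@
@@,@@
[2] @,,@@
@@,,,
,@,@,
@@,@@
[3] @,,@@
,@,,,
@,,@,
,@,@@
[4] @,,,,
,@,,@
@,,@,
,@,@@
[5] @,,,,
,@,@@
@,@,@
,@,,@
[6] @,,,,
,@,@@
,,@,@
@,,,@
[7] @,,,,
,@,@@
@,@,@
,@,,@
[8] ,@,,,
@@,@@
@,@,@
,@,,@
[9] @,,,,
,@,@@
@,@,@
,@,,@
[10] @,,,@
,@,,,
@,@,,
,@,,@
[11] @,,,@
,@,,,
@,,,,
,,@@@
[12] @,,,@
,,,,,
,@@,,
,@@@@
[13] @,,,@
,,,,,
,@@@,
,@,,,
[14] @,,,@
@,,,,
@,@@,
@@,,,
[15] @@@@@
@,@,,
@,@@,
@@,,,
[16] @@@@@
,,@,,
,@@@,
,@,,,
[17] @@@@@
,,@,,
,,@@,
@,@,,
[18] @,@@@
@@,,,
,@@@,
@,@,,
[19] @,@,@
@@@@@
,@@,,
@,@,,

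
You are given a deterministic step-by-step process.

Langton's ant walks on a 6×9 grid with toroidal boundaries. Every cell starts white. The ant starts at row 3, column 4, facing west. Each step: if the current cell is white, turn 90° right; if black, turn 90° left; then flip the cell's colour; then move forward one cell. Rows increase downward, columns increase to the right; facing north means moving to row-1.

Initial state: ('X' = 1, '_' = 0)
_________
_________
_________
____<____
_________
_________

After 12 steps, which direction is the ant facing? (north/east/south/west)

gen 0: _________
_________
_________
____<____
_________
_________
gen 1: _________
_________
____^____
____X____
_________
_________
gen 2: _________
_________
____X>___
____X____
_________
_________
gen 3: _________
_________
____XX___
____Xv___
_________
_________
gen 4: _________
_________
____XX___
____<X___
_________
_________
gen 5: _________
_________
____XX___
_____X___
____v____
_________
gen 6: _________
_________
____XX___
_____X___
___<X____
_________
gen 7: _________
_________
____XX___
___^_X___
___XX____
_________
gen 8: _________
_________
____XX___
___X>X___
___XX____
_________
gen 9: _________
_________
____XX___
___XXX___
___Xv____
_________
gen 10: _________
_________
____XX___
___XXX___
___X_>___
_________
gen 11: _________
_________
____XX___
___XXX___
___X_X___
_____v___
gen 12: _________
_________
____XX___
___XXX___
___X_X___
____<X___

west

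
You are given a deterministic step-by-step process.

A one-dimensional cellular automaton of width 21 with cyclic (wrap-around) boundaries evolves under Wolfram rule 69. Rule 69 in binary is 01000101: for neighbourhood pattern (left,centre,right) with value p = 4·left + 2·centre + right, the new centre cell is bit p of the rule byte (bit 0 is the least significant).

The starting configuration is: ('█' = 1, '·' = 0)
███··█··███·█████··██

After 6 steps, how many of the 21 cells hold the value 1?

9

k=0  ███··█··███·█████··██
k=1  ··█··█····█·····█····
k=2  █·█··█·██·█·███·█·███
k=3  █·█··█··█·█···█·█····
k=4  █·█··█··█·█·█·█·█·██·
k=5  █·█··█··█·█·█·█·█··█·
k=6  █·█··█··█·█·█·█·█··█·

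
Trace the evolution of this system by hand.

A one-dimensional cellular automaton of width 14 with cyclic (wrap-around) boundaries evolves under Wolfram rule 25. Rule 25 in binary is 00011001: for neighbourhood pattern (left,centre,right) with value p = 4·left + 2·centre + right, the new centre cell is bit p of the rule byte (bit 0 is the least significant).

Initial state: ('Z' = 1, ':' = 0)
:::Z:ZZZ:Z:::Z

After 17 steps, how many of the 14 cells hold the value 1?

6

t=0: :::Z:ZZZ:Z:::Z
t=1: ZZ:::Z::::ZZ::
t=2: Z:ZZ::ZZZ:Z:Z:
t=3: ::Z:Z:Z:::::::
t=4: Z::::::ZZZZZZZ
t=5: :ZZZZZ:Z::::::
t=6: :Z::::::ZZZZZZ
t=7: ::ZZZZZ:Z:::::
t=8: Z:Z::::::ZZZZZ
t=9: :::ZZZZZ:Z::::
t=10: ZZ:Z::::::ZZZZ
t=11: ::::ZZZZZ:Z:::
t=12: ZZZ:Z::::::ZZZ
t=13: :::::ZZZZZ:Z::
t=14: ZZZZ:Z::::::ZZ
t=15: ::::::ZZZZZ:Z:
t=16: ZZZZZ:Z::::::Z
t=17: :::::::ZZZZZ:Z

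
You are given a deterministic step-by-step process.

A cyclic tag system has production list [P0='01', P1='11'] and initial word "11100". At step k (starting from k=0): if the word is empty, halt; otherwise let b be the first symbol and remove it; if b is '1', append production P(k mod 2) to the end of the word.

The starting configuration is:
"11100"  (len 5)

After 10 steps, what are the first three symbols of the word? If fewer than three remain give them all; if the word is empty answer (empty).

101

[0] "11100"  (len 5)
[1] "110001"  (len 6)
[2] "1000111"  (len 7)
[3] "00011101"  (len 8)
[4] "0011101"  (len 7)
[5] "011101"  (len 6)
[6] "11101"  (len 5)
[7] "110101"  (len 6)
[8] "1010111"  (len 7)
[9] "01011101"  (len 8)
[10] "1011101"  (len 7)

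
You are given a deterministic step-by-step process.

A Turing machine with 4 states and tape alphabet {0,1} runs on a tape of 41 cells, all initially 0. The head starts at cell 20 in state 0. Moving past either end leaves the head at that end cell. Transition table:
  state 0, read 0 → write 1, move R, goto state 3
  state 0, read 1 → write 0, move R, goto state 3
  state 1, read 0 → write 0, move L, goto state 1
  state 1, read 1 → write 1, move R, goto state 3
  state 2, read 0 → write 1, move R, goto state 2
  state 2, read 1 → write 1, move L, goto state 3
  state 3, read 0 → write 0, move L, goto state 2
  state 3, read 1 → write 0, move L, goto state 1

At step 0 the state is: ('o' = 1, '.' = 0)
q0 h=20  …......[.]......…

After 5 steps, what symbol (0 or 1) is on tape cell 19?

0) q0 h=20  …......[.]......…
1) q3 h=21  ….....o[.]......…
2) q2 h=20  …......[o]......…
3) q3 h=19  …......[.]o.....…
4) q2 h=18  …......[.].o....…
5) q2 h=19  ….....o[.]o.....…

0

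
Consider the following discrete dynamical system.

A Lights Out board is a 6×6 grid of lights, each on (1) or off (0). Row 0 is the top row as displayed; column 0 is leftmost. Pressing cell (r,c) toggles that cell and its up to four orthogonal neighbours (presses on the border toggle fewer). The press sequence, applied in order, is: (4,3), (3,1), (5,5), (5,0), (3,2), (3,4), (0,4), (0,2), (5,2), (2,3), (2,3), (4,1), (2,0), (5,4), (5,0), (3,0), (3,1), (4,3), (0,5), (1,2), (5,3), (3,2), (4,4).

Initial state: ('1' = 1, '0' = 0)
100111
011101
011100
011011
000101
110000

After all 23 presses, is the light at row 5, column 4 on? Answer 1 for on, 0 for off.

[0] 100111
011101
011100
011011
000101
110000
[1] 100111
011101
011100
011111
001011
110100
[2] 100111
011101
001100
100111
011011
110100
[3] 100111
011101
001100
100111
011010
110111
[4] 100111
011101
001100
100111
111010
000111
[5] 100111
011101
000100
111011
110010
000111
[6] 100111
011101
000110
111100
110000
000111
[7] 100000
011111
000110
111100
110000
000111
[8] 111100
010111
000110
111100
110000
000111
[9] 111100
010111
000110
111100
111000
011011
[10] 111100
010011
001000
111000
111000
011011
[11] 111100
010111
000110
111100
111000
011011
[12] 111100
010111
000110
101100
000000
001011
[13] 111100
110111
110110
001100
000000
001011
[14] 111100
110111
110110
001100
000010
001100
[15] 111100
110111
110110
001100
100010
111100
[16] 111100
110111
010110
111100
000010
111100
[17] 111100
110111
000110
000100
010010
111100
[18] 111100
110111
000110
000000
011100
111000
[19] 111111
110110
000110
000000
011100
111000
[20] 110111
101010
001110
000000
011100
111000
[21] 110111
101010
001110
000000
011000
110110
[22] 110111
101010
000110
011100
010000
110110
[23] 110111
101010
000110
011110
010111
110100

0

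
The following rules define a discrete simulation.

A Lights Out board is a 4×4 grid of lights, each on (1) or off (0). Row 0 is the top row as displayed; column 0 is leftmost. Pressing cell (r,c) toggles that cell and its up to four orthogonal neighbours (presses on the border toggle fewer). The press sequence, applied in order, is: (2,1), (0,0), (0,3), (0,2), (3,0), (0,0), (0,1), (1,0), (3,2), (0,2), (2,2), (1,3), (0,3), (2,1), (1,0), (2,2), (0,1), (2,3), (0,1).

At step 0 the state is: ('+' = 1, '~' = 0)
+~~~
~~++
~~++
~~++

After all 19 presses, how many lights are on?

10

[0] +~~~
~~++
~~++
~~++
[1] +~~~
~+++
++~+
~+++
[2] ~+~~
++++
++~+
~+++
[3] ~+++
+++~
++~+
~+++
[4] ~~~~
++~~
++~+
~+++
[5] ~~~~
++~~
~+~+
+~++
[6] ++~~
~+~~
~+~+
+~++
[7] ~~+~
~~~~
~+~+
+~++
[8] +~+~
++~~
++~+
+~++
[9] +~+~
++~~
++++
++~~
[10] ++~+
+++~
++++
++~~
[11] ++~+
++~~
+~~~
+++~
[12] ++~~
++++
+~~+
+++~
[13] ++++
+++~
+~~+
+++~
[14] ++++
+~+~
~+++
+~+~
[15] ~+++
~++~
++++
+~+~
[16] ~+++
~+~~
+~~~
+~~~
[17] +~~+
~~~~
+~~~
+~~~
[18] +~~+
~~~+
+~++
+~~+
[19] ~+++
~+~+
+~++
+~~+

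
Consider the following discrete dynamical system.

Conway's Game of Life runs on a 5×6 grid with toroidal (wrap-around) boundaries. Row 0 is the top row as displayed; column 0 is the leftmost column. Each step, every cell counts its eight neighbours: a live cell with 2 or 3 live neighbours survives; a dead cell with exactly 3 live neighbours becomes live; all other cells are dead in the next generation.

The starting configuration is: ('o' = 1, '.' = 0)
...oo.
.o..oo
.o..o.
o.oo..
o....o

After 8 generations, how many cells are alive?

t=0: ...oo.
.o..oo
.o..o.
o.oo..
o....o
t=1: ...o..
o.o..o
.o..o.
o.ooo.
ooo..o
t=2: ...oo.
oooooo
....o.
....o.
o....o
t=3: ......
ooo...
ooo...
....o.
...o.o
t=4: ooo...
o.o...
o.oo.o
oooooo
....o.
t=5: o.oo.o
......
......
......
....o.
t=6: ...ooo
......
......
......
...ooo
t=7: ...o.o
....o.
......
....o.
...o.o
t=8: ...o.o
....o.
......
....o.
...o.o

6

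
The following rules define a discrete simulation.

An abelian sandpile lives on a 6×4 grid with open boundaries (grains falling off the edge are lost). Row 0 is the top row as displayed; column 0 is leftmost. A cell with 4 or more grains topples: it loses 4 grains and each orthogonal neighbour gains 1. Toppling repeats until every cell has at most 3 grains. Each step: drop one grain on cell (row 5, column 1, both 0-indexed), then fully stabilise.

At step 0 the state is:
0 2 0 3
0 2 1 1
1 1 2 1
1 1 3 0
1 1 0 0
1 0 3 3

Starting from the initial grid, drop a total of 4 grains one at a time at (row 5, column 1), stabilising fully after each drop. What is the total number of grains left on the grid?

28

k=0  0 2 0 3
0 2 1 1
1 1 2 1
1 1 3 0
1 1 0 0
1 0 3 3
k=1  0 2 0 3
0 2 1 1
1 1 2 1
1 1 3 0
1 1 0 0
1 1 3 3
k=2  0 2 0 3
0 2 1 1
1 1 2 1
1 1 3 0
1 1 0 0
1 2 3 3
k=3  0 2 0 3
0 2 1 1
1 1 2 1
1 1 3 0
1 1 0 0
1 3 3 3
k=4  0 2 0 3
0 2 1 1
1 1 2 1
1 1 3 0
1 2 1 1
2 1 1 0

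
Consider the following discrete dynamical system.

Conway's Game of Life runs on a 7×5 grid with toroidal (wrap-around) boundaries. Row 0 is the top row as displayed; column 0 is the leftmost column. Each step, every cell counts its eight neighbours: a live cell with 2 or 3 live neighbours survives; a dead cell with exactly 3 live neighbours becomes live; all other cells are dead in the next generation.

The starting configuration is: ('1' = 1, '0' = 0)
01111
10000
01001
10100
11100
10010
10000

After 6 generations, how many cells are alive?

3

0) 01111
10000
01001
10100
11100
10010
10000
1) 01111
00000
01001
00111
10110
10100
10000
2) 11111
01001
10101
00000
10000
10110
10000
3) 00110
00000
11011
11001
01001
10000
00000
4) 00000
11000
01110
00000
01001
10000
00000
5) 00000
11000
11100
11010
10000
10000
00000
6) 00000
10100
00000
00000
10000
00000
00000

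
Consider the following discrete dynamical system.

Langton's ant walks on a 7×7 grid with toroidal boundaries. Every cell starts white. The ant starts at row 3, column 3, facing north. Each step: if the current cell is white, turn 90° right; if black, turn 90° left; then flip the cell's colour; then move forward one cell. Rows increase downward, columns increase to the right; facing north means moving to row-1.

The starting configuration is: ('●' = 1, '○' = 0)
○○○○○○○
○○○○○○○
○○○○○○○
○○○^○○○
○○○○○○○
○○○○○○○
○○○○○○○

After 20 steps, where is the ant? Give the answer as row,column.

5,1

t=0: ○○○○○○○
○○○○○○○
○○○○○○○
○○○^○○○
○○○○○○○
○○○○○○○
○○○○○○○
t=1: ○○○○○○○
○○○○○○○
○○○○○○○
○○○●>○○
○○○○○○○
○○○○○○○
○○○○○○○
t=2: ○○○○○○○
○○○○○○○
○○○○○○○
○○○●●○○
○○○○v○○
○○○○○○○
○○○○○○○
t=3: ○○○○○○○
○○○○○○○
○○○○○○○
○○○●●○○
○○○<●○○
○○○○○○○
○○○○○○○
t=4: ○○○○○○○
○○○○○○○
○○○○○○○
○○○^●○○
○○○●●○○
○○○○○○○
○○○○○○○
t=5: ○○○○○○○
○○○○○○○
○○○○○○○
○○<○●○○
○○○●●○○
○○○○○○○
○○○○○○○
t=6: ○○○○○○○
○○○○○○○
○○^○○○○
○○●○●○○
○○○●●○○
○○○○○○○
○○○○○○○
t=7: ○○○○○○○
○○○○○○○
○○●>○○○
○○●○●○○
○○○●●○○
○○○○○○○
○○○○○○○
t=8: ○○○○○○○
○○○○○○○
○○●●○○○
○○●v●○○
○○○●●○○
○○○○○○○
○○○○○○○
t=9: ○○○○○○○
○○○○○○○
○○●●○○○
○○<●●○○
○○○●●○○
○○○○○○○
○○○○○○○
t=10: ○○○○○○○
○○○○○○○
○○●●○○○
○○○●●○○
○○v●●○○
○○○○○○○
○○○○○○○
t=11: ○○○○○○○
○○○○○○○
○○●●○○○
○○○●●○○
○<●●●○○
○○○○○○○
○○○○○○○
t=12: ○○○○○○○
○○○○○○○
○○●●○○○
○^○●●○○
○●●●●○○
○○○○○○○
○○○○○○○
t=13: ○○○○○○○
○○○○○○○
○○●●○○○
○●>●●○○
○●●●●○○
○○○○○○○
○○○○○○○
t=14: ○○○○○○○
○○○○○○○
○○●●○○○
○●●●●○○
○●v●●○○
○○○○○○○
○○○○○○○
t=15: ○○○○○○○
○○○○○○○
○○●●○○○
○●●●●○○
○●○>●○○
○○○○○○○
○○○○○○○
t=16: ○○○○○○○
○○○○○○○
○○●●○○○
○●●^●○○
○●○○●○○
○○○○○○○
○○○○○○○
t=17: ○○○○○○○
○○○○○○○
○○●●○○○
○●<○●○○
○●○○●○○
○○○○○○○
○○○○○○○
t=18: ○○○○○○○
○○○○○○○
○○●●○○○
○●○○●○○
○●v○●○○
○○○○○○○
○○○○○○○
t=19: ○○○○○○○
○○○○○○○
○○●●○○○
○●○○●○○
○<●○●○○
○○○○○○○
○○○○○○○
t=20: ○○○○○○○
○○○○○○○
○○●●○○○
○●○○●○○
○○●○●○○
○v○○○○○
○○○○○○○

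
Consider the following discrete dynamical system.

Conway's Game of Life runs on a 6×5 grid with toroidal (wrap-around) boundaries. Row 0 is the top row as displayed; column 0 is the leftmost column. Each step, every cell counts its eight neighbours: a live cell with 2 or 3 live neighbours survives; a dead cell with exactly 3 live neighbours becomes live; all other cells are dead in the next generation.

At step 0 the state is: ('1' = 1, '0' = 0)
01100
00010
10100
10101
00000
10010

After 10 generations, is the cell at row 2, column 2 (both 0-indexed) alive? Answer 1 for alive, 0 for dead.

0

t=0: 01100
00010
10100
10101
00000
10010
t=1: 01111
00010
10100
10011
11010
01100
t=2: 11001
10000
11100
00010
00010
00000
t=3: 11001
00100
11101
01011
00000
10001
t=4: 01011
00100
00001
01011
00010
01001
t=5: 01011
10101
10101
10111
00010
00001
t=6: 01100
00100
00100
10100
10100
10101
t=7: 10100
00110
00110
00110
10100
10101
t=8: 10100
00001
01001
00001
10100
10101
t=9: 10000
01011
00011
01011
10000
10101
t=10: 00100
00110
00000
00110
00100
10001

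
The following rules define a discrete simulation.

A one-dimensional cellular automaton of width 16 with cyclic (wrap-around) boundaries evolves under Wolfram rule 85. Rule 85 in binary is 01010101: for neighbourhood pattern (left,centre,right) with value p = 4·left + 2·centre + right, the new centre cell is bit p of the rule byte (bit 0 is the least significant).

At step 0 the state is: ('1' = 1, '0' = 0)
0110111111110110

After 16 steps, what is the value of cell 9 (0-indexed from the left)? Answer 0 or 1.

gen 0: 0110111111110110
gen 1: 0010000000010011
gen 2: 1011111111011001
gen 3: 1000000001001100
gen 4: 1111111101100110
gen 5: 0000000100110010
gen 6: 1111110110011011
gen 7: 0000010011001000
gen 8: 1111011001101111
gen 9: 0001001100100000
gen 10: 1101100110111111
gen 11: 0100110010000000
gen 12: 0110011011111111
gen 13: 0011001000000001
gen 14: 1001101111111101
gen 15: 1100100000000100
gen 16: 0110111111110110

1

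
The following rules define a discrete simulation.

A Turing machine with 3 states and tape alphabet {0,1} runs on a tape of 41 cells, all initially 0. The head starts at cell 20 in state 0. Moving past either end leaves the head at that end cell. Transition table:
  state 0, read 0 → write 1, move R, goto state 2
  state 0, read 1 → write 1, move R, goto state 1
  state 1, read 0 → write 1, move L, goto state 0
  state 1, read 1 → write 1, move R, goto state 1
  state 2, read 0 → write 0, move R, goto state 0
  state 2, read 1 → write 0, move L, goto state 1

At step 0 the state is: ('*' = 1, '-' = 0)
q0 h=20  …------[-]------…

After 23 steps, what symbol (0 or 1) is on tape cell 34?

k=0  q0 h=20  …------[-]------…
k=1  q2 h=21  …-----*[-]------…
k=2  q0 h=22  …----*-[-]------…
k=3  q2 h=23  …---*-*[-]------…
k=4  q0 h=24  …--*-*-[-]------…
k=5  q2 h=25  …-*-*-*[-]------…
k=6  q0 h=26  …*-*-*-[-]------…
k=7  q2 h=27  …-*-*-*[-]------…
k=8  q0 h=28  …*-*-*-[-]------…
k=9  q2 h=29  …-*-*-*[-]------…
k=10  q0 h=30  …*-*-*-[-]------…
k=11  q2 h=31  …-*-*-*[-]------…
k=12  q0 h=32  …*-*-*-[-]------…
k=13  q2 h=33  …-*-*-*[-]------…
k=14  q0 h=34  …*-*-*-[-]------|
k=15  q2 h=35  …-*-*-*[-]-----|
k=16  q0 h=36  …*-*-*-[-]----|
k=17  q2 h=37  …-*-*-*[-]---|
k=18  q0 h=38  …*-*-*-[-]--|
k=19  q2 h=39  …-*-*-*[-]-|
k=20  q0 h=40  …*-*-*-[-]|
k=21  q2 h=40  …*-*-*-[*]|
k=22  q1 h=39  …-*-*-*[-]-|
k=23  q0 h=38  …*-*-*-[*]*-|

1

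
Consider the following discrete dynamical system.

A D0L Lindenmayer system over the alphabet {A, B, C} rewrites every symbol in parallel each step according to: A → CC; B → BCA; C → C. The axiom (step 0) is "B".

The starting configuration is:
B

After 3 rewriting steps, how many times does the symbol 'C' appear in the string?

7

[0] B
[1] BCA
[2] BCACCC
[3] BCACCCCCC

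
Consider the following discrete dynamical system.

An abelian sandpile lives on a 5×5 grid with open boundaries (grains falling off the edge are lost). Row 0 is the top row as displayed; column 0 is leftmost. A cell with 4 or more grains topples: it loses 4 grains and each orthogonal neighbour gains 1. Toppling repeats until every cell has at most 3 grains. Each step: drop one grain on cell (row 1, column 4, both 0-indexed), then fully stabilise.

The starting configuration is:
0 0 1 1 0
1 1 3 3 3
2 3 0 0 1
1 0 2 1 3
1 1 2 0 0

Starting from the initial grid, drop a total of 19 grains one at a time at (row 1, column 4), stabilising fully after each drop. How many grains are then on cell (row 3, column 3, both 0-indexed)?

step 0: 0 0 1 1 0
1 1 3 3 3
2 3 0 0 1
1 0 2 1 3
1 1 2 0 0
step 1: 0 0 2 2 1
1 2 0 1 1
2 3 1 1 2
1 0 2 1 3
1 1 2 0 0
step 2: 0 0 2 2 1
1 2 0 1 2
2 3 1 1 2
1 0 2 1 3
1 1 2 0 0
step 3: 0 0 2 2 1
1 2 0 1 3
2 3 1 1 2
1 0 2 1 3
1 1 2 0 0
step 4: 0 0 2 2 2
1 2 0 2 0
2 3 1 1 3
1 0 2 1 3
1 1 2 0 0
step 5: 0 0 2 2 2
1 2 0 2 1
2 3 1 1 3
1 0 2 1 3
1 1 2 0 0
step 6: 0 0 2 2 2
1 2 0 2 2
2 3 1 1 3
1 0 2 1 3
1 1 2 0 0
step 7: 0 0 2 2 2
1 2 0 2 3
2 3 1 1 3
1 0 2 1 3
1 1 2 0 0
step 8: 0 0 2 2 3
1 2 0 3 1
2 3 1 2 1
1 0 2 2 0
1 1 2 0 1
step 9: 0 0 2 2 3
1 2 0 3 2
2 3 1 2 1
1 0 2 2 0
1 1 2 0 1
step 10: 0 0 2 2 3
1 2 0 3 3
2 3 1 2 1
1 0 2 2 0
1 1 2 0 1
step 11: 0 0 3 0 1
1 2 1 1 2
2 3 1 3 2
1 0 2 2 0
1 1 2 0 1
step 12: 0 0 3 0 1
1 2 1 1 3
2 3 1 3 2
1 0 2 2 0
1 1 2 0 1
step 13: 0 0 3 0 2
1 2 1 2 0
2 3 1 3 3
1 0 2 2 0
1 1 2 0 1
step 14: 0 0 3 0 2
1 2 1 2 1
2 3 1 3 3
1 0 2 2 0
1 1 2 0 1
step 15: 0 0 3 0 2
1 2 1 2 2
2 3 1 3 3
1 0 2 2 0
1 1 2 0 1
step 16: 0 0 3 0 2
1 2 1 2 3
2 3 1 3 3
1 0 2 2 0
1 1 2 0 1
step 17: 0 0 3 1 3
1 2 2 0 2
2 3 2 1 1
1 0 2 3 1
1 1 2 0 1
step 18: 0 0 3 1 3
1 2 2 0 3
2 3 2 1 1
1 0 2 3 1
1 1 2 0 1
step 19: 0 0 3 2 0
1 2 2 1 1
2 3 2 1 2
1 0 2 3 1
1 1 2 0 1

3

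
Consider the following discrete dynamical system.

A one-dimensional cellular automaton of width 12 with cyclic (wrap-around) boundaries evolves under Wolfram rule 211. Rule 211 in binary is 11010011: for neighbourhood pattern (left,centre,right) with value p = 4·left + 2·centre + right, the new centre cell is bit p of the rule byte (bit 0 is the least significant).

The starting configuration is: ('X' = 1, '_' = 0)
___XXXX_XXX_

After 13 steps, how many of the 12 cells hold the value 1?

[0] ___XXXX_XXX_
[1] XXX_XXX__XXX
[2] XXX__XXXX_XX
[3] XXXXX_XXX__X
[4] XXXXX__XXXX_
[5] _XXXXXX_XXX_
[6] X_XXXXX__XXX
[7] X__XXXXXX_XX
[8] XXX_XXXXX__X
[9] XXX__XXXXXX_
[10] _XXXX_XXXXX_
[11] X_XXX__XXXXX
[12] X__XXXX_XXXX
[13] XXX_XXX__XXX

9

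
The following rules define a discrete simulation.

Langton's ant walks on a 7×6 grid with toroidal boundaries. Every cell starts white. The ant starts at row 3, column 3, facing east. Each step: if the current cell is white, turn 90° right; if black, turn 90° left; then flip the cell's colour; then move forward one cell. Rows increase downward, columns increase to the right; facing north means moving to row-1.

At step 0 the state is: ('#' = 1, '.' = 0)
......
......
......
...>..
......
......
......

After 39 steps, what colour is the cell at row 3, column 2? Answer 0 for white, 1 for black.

k=0  ......
......
......
...>..
......
......
......
k=1  ......
......
......
...#..
...v..
......
......
k=2  ......
......
......
...#..
..<#..
......
......
k=3  ......
......
......
..^#..
..##..
......
......
k=4  ......
......
......
..#>..
..##..
......
......
k=5  ......
......
...^..
..#...
..##..
......
......
k=6  ......
......
...#>.
..#...
..##..
......
......
k=7  ......
......
...##.
..#.v.
..##..
......
......
k=8  ......
......
...##.
..#<#.
..##..
......
......
k=9  ......
......
...^#.
..###.
..##..
......
......
k=10  ......
......
..<.#.
..###.
..##..
......
......
k=11  ......
..^...
..#.#.
..###.
..##..
......
......
k=12  ......
..#>..
..#.#.
..###.
..##..
......
......
k=13  ......
..##..
..#v#.
..###.
..##..
......
......
k=14  ......
..##..
..<##.
..###.
..##..
......
......
k=15  ......
..##..
...##.
..v##.
..##..
......
......
k=16  ......
..##..
...##.
...>#.
..##..
......
......
k=17  ......
..##..
...^#.
....#.
..##..
......
......
k=18  ......
..##..
..<.#.
....#.
..##..
......
......
k=19  ......
..^#..
..#.#.
....#.
..##..
......
......
k=20  ......
.<.#..
..#.#.
....#.
..##..
......
......
k=21  .^....
.#.#..
..#.#.
....#.
..##..
......
......
k=22  .#>...
.#.#..
..#.#.
....#.
..##..
......
......
k=23  .##...
.#v#..
..#.#.
....#.
..##..
......
......
k=24  .##...
.<##..
..#.#.
....#.
..##..
......
......
k=25  .##...
..##..
.v#.#.
....#.
..##..
......
......
k=26  .##...
..##..
<##.#.
....#.
..##..
......
......
k=27  .##...
^.##..
###.#.
....#.
..##..
......
......
k=28  .##...
#>##..
###.#.
....#.
..##..
......
......
k=29  .##...
####..
#v#.#.
....#.
..##..
......
......
k=30  .##...
####..
#.>.#.
....#.
..##..
......
......
k=31  .##...
##^#..
#...#.
....#.
..##..
......
......
k=32  .##...
#<.#..
#...#.
....#.
..##..
......
......
k=33  .##...
#..#..
#v..#.
....#.
..##..
......
......
k=34  .##...
#..#..
<#..#.
....#.
..##..
......
......
k=35  .##...
#..#..
.#..#.
v...#.
..##..
......
......
k=36  .##...
#..#..
.#..#.
#...#<
..##..
......
......
k=37  .##...
#..#..
.#..#^
#...##
..##..
......
......
k=38  .##...
#..#..
>#..##
#...##
..##..
......
......
k=39  .##...
#..#..
##..##
v...##
..##..
......
......

0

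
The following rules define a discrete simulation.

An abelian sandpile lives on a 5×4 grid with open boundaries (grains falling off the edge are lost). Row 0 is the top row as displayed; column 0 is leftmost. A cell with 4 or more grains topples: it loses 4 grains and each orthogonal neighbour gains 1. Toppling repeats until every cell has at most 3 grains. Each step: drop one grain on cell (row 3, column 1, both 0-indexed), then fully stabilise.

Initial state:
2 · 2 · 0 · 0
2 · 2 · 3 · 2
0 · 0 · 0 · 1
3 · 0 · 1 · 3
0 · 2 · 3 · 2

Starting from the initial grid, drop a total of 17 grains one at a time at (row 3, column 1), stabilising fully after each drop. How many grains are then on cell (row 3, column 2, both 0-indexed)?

2

k=0  2 · 2 · 0 · 0
2 · 2 · 3 · 2
0 · 0 · 0 · 1
3 · 0 · 1 · 3
0 · 2 · 3 · 2
k=1  2 · 2 · 0 · 0
2 · 2 · 3 · 2
0 · 0 · 0 · 1
3 · 1 · 1 · 3
0 · 2 · 3 · 2
k=2  2 · 2 · 0 · 0
2 · 2 · 3 · 2
0 · 0 · 0 · 1
3 · 2 · 1 · 3
0 · 2 · 3 · 2
k=3  2 · 2 · 0 · 0
2 · 2 · 3 · 2
0 · 0 · 0 · 1
3 · 3 · 1 · 3
0 · 2 · 3 · 2
k=4  2 · 2 · 0 · 0
2 · 2 · 3 · 2
1 · 1 · 0 · 1
0 · 1 · 2 · 3
1 · 3 · 3 · 2
k=5  2 · 2 · 0 · 0
2 · 2 · 3 · 2
1 · 1 · 0 · 1
0 · 2 · 2 · 3
1 · 3 · 3 · 2
k=6  2 · 2 · 0 · 0
2 · 2 · 3 · 2
1 · 1 · 0 · 1
0 · 3 · 2 · 3
1 · 3 · 3 · 2
k=7  2 · 2 · 0 · 0
2 · 2 · 3 · 2
1 · 2 · 1 · 2
1 · 2 · 1 · 1
2 · 1 · 2 · 0
k=8  2 · 2 · 0 · 0
2 · 2 · 3 · 2
1 · 2 · 1 · 2
1 · 3 · 1 · 1
2 · 1 · 2 · 0
k=9  2 · 2 · 0 · 0
2 · 2 · 3 · 2
1 · 3 · 1 · 2
2 · 0 · 2 · 1
2 · 2 · 2 · 0
k=10  2 · 2 · 0 · 0
2 · 2 · 3 · 2
1 · 3 · 1 · 2
2 · 1 · 2 · 1
2 · 2 · 2 · 0
k=11  2 · 2 · 0 · 0
2 · 2 · 3 · 2
1 · 3 · 1 · 2
2 · 2 · 2 · 1
2 · 2 · 2 · 0
k=12  2 · 2 · 0 · 0
2 · 2 · 3 · 2
1 · 3 · 1 · 2
2 · 3 · 2 · 1
2 · 2 · 2 · 0
k=13  2 · 2 · 0 · 0
2 · 3 · 3 · 2
2 · 0 · 2 · 2
3 · 1 · 3 · 1
2 · 3 · 2 · 0
k=14  2 · 2 · 0 · 0
2 · 3 · 3 · 2
2 · 0 · 2 · 2
3 · 2 · 3 · 1
2 · 3 · 2 · 0
k=15  2 · 2 · 0 · 0
2 · 3 · 3 · 2
2 · 0 · 2 · 2
3 · 3 · 3 · 1
2 · 3 · 2 · 0
k=16  2 · 2 · 0 · 0
2 · 3 · 3 · 2
3 · 1 · 3 · 2
1 · 3 · 1 · 2
0 · 2 · 0 · 1
k=17  2 · 2 · 0 · 0
2 · 3 · 3 · 2
3 · 2 · 3 · 2
2 · 0 · 2 · 2
0 · 3 · 0 · 1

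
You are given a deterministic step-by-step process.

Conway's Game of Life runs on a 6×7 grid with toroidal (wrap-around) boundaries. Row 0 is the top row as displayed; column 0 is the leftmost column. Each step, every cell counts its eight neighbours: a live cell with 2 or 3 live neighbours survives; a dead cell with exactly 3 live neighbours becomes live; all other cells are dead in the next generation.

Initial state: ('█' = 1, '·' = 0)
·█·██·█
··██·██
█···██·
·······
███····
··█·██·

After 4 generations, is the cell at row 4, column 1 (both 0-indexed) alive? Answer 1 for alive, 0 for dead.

[0] ·█·██·█
··██·██
█···██·
·······
███····
··█·██·
[1] ██····█
·██····
···███·
█·····█
·███···
····███
[2] ·██···█
·██████
███████
██···██
·████··
···████
[3] ·█·····
·······
·······
·······
·█·····
······█
[4] ·······
·······
·······
·······
·······
█······

0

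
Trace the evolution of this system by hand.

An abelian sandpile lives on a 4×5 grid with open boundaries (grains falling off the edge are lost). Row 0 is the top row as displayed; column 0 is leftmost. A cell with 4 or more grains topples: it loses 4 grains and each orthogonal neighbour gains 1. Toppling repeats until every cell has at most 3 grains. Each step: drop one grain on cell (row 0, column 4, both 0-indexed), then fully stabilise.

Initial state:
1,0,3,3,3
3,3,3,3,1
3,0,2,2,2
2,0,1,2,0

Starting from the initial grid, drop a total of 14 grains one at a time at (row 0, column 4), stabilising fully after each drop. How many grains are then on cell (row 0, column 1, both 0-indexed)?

2

step 0: 1,0,3,3,3
3,3,3,3,1
3,0,2,2,2
2,0,1,2,0
step 1: 2,2,1,2,1
1,1,2,1,3
0,2,3,3,2
3,0,1,2,0
step 2: 2,2,1,2,2
1,1,2,1,3
0,2,3,3,2
3,0,1,2,0
step 3: 2,2,1,2,3
1,1,2,1,3
0,2,3,3,2
3,0,1,2,0
step 4: 2,2,1,3,1
1,1,2,2,0
0,2,3,3,3
3,0,1,2,0
step 5: 2,2,1,3,2
1,1,2,2,0
0,2,3,3,3
3,0,1,2,0
step 6: 2,2,1,3,3
1,1,2,2,0
0,2,3,3,3
3,0,1,2,0
step 7: 2,2,2,0,1
1,1,2,3,1
0,2,3,3,3
3,0,1,2,0
step 8: 2,2,2,0,2
1,1,2,3,1
0,2,3,3,3
3,0,1,2,0
step 9: 2,2,2,0,3
1,1,2,3,1
0,2,3,3,3
3,0,1,2,0
step 10: 2,2,2,1,0
1,1,2,3,2
0,2,3,3,3
3,0,1,2,0
step 11: 2,2,2,1,1
1,1,2,3,2
0,2,3,3,3
3,0,1,2,0
step 12: 2,2,2,1,2
1,1,2,3,2
0,2,3,3,3
3,0,1,2,0
step 13: 2,2,2,1,3
1,1,2,3,2
0,2,3,3,3
3,0,1,2,0
step 14: 2,2,2,2,0
1,1,2,3,3
0,2,3,3,3
3,0,1,2,0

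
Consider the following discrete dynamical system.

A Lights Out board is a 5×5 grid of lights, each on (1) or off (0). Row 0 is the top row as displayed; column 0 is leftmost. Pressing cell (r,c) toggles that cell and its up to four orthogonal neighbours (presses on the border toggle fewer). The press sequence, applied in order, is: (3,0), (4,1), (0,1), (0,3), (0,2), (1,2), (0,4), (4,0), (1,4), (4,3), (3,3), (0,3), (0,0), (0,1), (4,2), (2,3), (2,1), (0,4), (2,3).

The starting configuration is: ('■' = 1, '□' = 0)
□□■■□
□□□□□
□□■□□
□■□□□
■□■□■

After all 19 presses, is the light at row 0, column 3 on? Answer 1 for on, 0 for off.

gen 0: □□■■□
□□□□□
□□■□□
□■□□□
■□■□■
gen 1: □□■■□
□□□□□
■□■□□
■□□□□
□□■□■
gen 2: □□■■□
□□□□□
■□■□□
■■□□□
■■□□■
gen 3: ■■□■□
□■□□□
■□■□□
■■□□□
■■□□■
gen 4: ■■■□■
□■□■□
■□■□□
■■□□□
■■□□■
gen 5: ■□□■■
□■■■□
■□■□□
■■□□□
■■□□■
gen 6: ■□■■■
□□□□□
■□□□□
■■□□□
■■□□■
gen 7: ■□■□□
□□□□■
■□□□□
■■□□□
■■□□■
gen 8: ■□■□□
□□□□■
■□□□□
□■□□□
□□□□■
gen 9: ■□■□■
□□□■□
■□□□■
□■□□□
□□□□■
gen 10: ■□■□■
□□□■□
■□□□■
□■□■□
□□■■□
gen 11: ■□■□■
□□□■□
■□□■■
□■■□■
□□■□□
gen 12: ■□□■□
□□□□□
■□□■■
□■■□■
□□■□□
gen 13: □■□■□
■□□□□
■□□■■
□■■□■
□□■□□
gen 14: ■□■■□
■■□□□
■□□■■
□■■□■
□□■□□
gen 15: ■□■■□
■■□□□
■□□■■
□■□□■
□■□■□
gen 16: ■□■■□
■■□■□
■□■□□
□■□■■
□■□■□
gen 17: ■□■■□
■□□■□
□■□□□
□□□■■
□■□■□
gen 18: ■□■□■
■□□■■
□■□□□
□□□■■
□■□■□
gen 19: ■□■□■
■□□□■
□■■■■
□□□□■
□■□■□

0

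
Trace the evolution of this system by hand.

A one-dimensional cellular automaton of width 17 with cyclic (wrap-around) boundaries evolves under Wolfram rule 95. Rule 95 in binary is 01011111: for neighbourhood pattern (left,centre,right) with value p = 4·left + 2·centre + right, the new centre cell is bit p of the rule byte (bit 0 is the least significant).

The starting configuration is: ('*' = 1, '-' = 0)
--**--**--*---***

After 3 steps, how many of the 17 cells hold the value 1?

0) --**--**--*---***
1) ***************-*
2) --------------*-*
3) ***************-*

16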